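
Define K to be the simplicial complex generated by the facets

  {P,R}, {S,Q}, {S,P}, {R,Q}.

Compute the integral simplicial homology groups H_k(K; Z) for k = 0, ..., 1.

Order the vertices as P < Q < R < S. Listing each simplex with vertices in this order, K has dimension 1 with simplices:

  0-simplices (4): P, Q, R, S
  1-simplices (4): PR, PS, QR, QS

Hence C_0 ≅ Z^4, C_1 ≅ Z^4.

∂_1: C_1 → C_0 maps an edge to its endpoints' difference, ∂[p,q] = q − p.
This gives a 4×4 integer matrix of rank 3; reducing to Smith normal form yields diagonal entries (1,1,1).

Reading off H_k = ker ∂_k / im ∂_{k+1}:

  H_0: rank C_0 − rank ∂_1 = 4 − 3 = 1, and the invariant factors of ∂_1 are all 1, so H_0 = Z.
  H_1: rank ker ∂_1 − rank ∂_2 = (4 − 3) − 0 = 1, and there is no ∂_2, so H_1 = Z.

H_0 = Z,  H_1 = Z.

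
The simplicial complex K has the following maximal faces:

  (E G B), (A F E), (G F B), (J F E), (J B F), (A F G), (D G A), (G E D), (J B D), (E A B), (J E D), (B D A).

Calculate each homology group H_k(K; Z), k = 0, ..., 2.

Order the vertices as A < B < D < E < F < G < J. Listing each simplex with vertices in this order, K has dimension 2 with simplices:

  0-simplices (7): A, B, D, E, F, G, J
  1-simplices (18): AB, AD, AE, AF, AG, BD, BE, BF, BG, BJ, DE, DG, DJ, EF, EG, EJ, FG, FJ
  2-simplices (12): ABD, ABE, ADG, AEF, AFG, BDJ, BEG, BFG, BFJ, DEG, DEJ, EFJ

so the chain groups are C_0 ≅ Z^7, C_1 ≅ Z^18, C_2 ≅ Z^12.

∂_1: C_1 → C_0 is given by ∂[p,q] = [q] − [p]. For instance
  ∂AG = G − A.
The 7×18 boundary matrix has rank 6 and Smith normal form diag(1,1,1,1,1,1).

The boundary map ∂_2: C_2 → C_1 maps a triangle to the signed sum of its edges. For instance
  ∂BFJ = FJ − BJ + BF,
  ∂AFG = FG − AG + AF.
This gives a 18×12 integer matrix of rank 12; reducing to Smith normal form yields diagonal entries (1,1,1,1,1,1,1,1,1,1,1,2).

Now H_k = ker ∂_k / im ∂_{k+1}, so:

  H_0: rank C_0 − rank ∂_1 = 7 − 6 = 1, and the invariant factors of ∂_1 are all 1, so H_0 = Z.
  H_1: rank ker ∂_1 − rank ∂_2 = (18 − 6) − 12 = 0, and ∂_2 has invariant factor 2 > 1, so H_1 = Z_2.
  H_2: rank ker ∂_2 − rank ∂_3 = (12 − 12) − 0 = 0, and there is no ∂_3, so H_2 = 0.

H_0 = Z,  H_1 = Z_2,  H_2 = 0.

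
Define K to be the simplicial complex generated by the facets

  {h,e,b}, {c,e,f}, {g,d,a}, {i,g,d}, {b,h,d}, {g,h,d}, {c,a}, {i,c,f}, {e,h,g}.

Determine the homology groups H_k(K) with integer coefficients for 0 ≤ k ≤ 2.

K has 9 vertices, 18 edges, 8 triangles.
rank ∂_0 = 0, rank ∂_1 = 8 ⇒ b_0 = 9 − 0 − 8 = 1; all invariant factors of ∂_1 are 1 so no torsion. So H_0 ≅ Z.
rank ∂_1 = 8, rank ∂_2 = 8 ⇒ b_1 = 18 − 8 − 8 = 2; all invariant factors of ∂_2 are 1 so no torsion. So H_1 ≅ Z^2.
rank ∂_2 = 8, rank ∂_3 = 0 ⇒ b_2 = 8 − 8 − 0 = 0. So H_2 ≅ 0.

H_0 ≅ Z,  H_1 ≅ Z^2,  H_2 = 0.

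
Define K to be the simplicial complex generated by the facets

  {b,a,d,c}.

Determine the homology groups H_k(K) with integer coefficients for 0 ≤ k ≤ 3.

Take the total order a < b < c < d on the vertex set. Then K (dimension 3) consists of the simplices:

  0-simplices (4): a, b, c, d
  1-simplices (6): ab, ac, ad, bc, bd, cd
  2-simplices (4): abc, abd, acd, bcd
  3-simplices (1): abcd

giving chain groups C_0 ≅ Z^4, C_1 ≅ Z^6, C_2 ≅ Z^4, C_3 ≅ Z^1.

The boundary map ∂_1: C_1 → C_0 is given by ∂[p,q] = [q] − [p].
As a 4×6 matrix over Z this has rank 3, with invariant factors (1,1,1).

∂_2: C_2 → C_1 acts by ∂[p,q,r] = [q,r] − [p,r] + [p,q]. For instance
  ∂bcd = cd − bd + bc,
  ∂acd = cd − ad + ac.
The resulting 6×4 matrix has rank 3, and its Smith normal form has invariant factors (1,1,1).

The boundary map ∂_3: C_3 → C_2 sends each 3-simplex σ to the alternating sum Σ_i (−1)^i (σ with its i-th vertex removed). For instance
  ∂abcd = bcd − acd + abd − abc.
The 4×1 boundary matrix has rank 1 and Smith normal form diag(1).

From H_k ≅ ker(∂_k) / im(∂_{k+1}) we obtain:

  H_0: rank C_0 − rank ∂_1 = 4 − 3 = 1, and the invariant factors of ∂_1 are all 1, so H_0 ≅ Z.
  H_1: rank ker ∂_1 − rank ∂_2 = (6 − 3) − 3 = 0, and the invariant factors of ∂_2 are all 1, so H_1 ≅ 0.
  H_2: rank ker ∂_2 − rank ∂_3 = (4 − 3) − 1 = 0, and the invariant factors of ∂_3 are all 1, so H_2 ≅ 0.
  H_3: rank ker ∂_3 − rank ∂_4 = (1 − 1) − 0 = 0, and there is no ∂_4, so H_3 ≅ 0.

As a check, the Euler characteristic is 4 − 6 + 4 − 1 = 1, which agrees with 1 − 0 + 0 − 0 = 1.

H_0 ≅ Z,  H_1 = 0,  H_2 = 0,  H_3 = 0.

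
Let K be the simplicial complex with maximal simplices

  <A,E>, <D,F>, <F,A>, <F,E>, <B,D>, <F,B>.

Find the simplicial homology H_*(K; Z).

Take the total order A < B < D < E < F on the vertex set. Then K (dimension 1) consists of the simplices:

  0-simplices (5): A, B, D, E, F
  1-simplices (6): AE, AF, BD, BF, DF, EF

so the chain groups are C_0 ≅ Z^5, C_1 ≅ Z^6.

The boundary map ∂_1: C_1 → C_0 sends each edge [p,q] (with p < q) to q − p. For instance
  ∂EF = F − E.
This gives a 5×6 integer matrix of rank 4; reducing to Smith normal form yields diagonal entries (1,1,1,1).

Reading off H_k = ker ∂_k / im ∂_{k+1}:

  H_0: rank C_0 − rank ∂_1 = 5 − 4 = 1, and the invariant factors of ∂_1 are all 1, so H_0 ≅ Z.
  H_1: rank ker ∂_1 − rank ∂_2 = (6 − 4) − 0 = 2, and there is no ∂_2, so H_1 ≅ Z^2.

As a check, the Euler characteristic is 5 − 6 = -1, which agrees with 1 − 2 = -1.

H_0 = Z,  H_1 = Z^2.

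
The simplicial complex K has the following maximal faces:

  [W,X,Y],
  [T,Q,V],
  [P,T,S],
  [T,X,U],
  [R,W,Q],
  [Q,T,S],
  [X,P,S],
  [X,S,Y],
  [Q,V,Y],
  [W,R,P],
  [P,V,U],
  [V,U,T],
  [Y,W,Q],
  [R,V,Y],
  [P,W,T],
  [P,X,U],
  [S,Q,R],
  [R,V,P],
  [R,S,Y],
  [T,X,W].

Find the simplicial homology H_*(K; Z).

K has 10 vertices, 30 edges, 20 triangles.
rank ∂_0 = 0, rank ∂_1 = 9 ⇒ b_0 = 10 − 0 − 9 = 1; all invariant factors of ∂_1 are 1 so no torsion. So H_0 ≅ Z.
rank ∂_1 = 9, rank ∂_2 = 20 ⇒ b_1 = 30 − 9 − 20 = 1; ∂_2 has invariant factor(s) [2] giving torsion. So H_1 ≅ Z × Z/2.
rank ∂_2 = 20, rank ∂_3 = 0 ⇒ b_2 = 20 − 20 − 0 = 0. So H_2 ≅ 0.

H_0 = Z,  H_1 = Z × Z/2,  H_2 = 0.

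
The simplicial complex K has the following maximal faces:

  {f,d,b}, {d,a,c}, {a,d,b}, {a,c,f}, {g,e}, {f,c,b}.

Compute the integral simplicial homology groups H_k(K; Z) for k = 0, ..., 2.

H_0 = Z^2,  H_1 = Z,  H_2 = 0.

K has 7 vertices, 11 edges, 5 triangles.
rank ∂_0 = 0, rank ∂_1 = 5 ⇒ b_0 = 7 − 0 − 5 = 2; all invariant factors of ∂_1 are 1 so no torsion. So H_0 ≅ Z^2.
rank ∂_1 = 5, rank ∂_2 = 5 ⇒ b_1 = 11 − 5 − 5 = 1; all invariant factors of ∂_2 are 1 so no torsion. So H_1 ≅ Z.
rank ∂_2 = 5, rank ∂_3 = 0 ⇒ b_2 = 5 − 5 − 0 = 0. So H_2 ≅ 0.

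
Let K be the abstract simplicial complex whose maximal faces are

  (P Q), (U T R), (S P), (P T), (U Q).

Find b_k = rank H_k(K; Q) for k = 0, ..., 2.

Order the vertices as P < Q < R < S < T < U. Listing each simplex with vertices in this order, K has dimension 2 with simplices:

  0-simplices (6): P, Q, R, S, T, U
  1-simplices (7): PQ, PS, PT, QU, RT, RU, TU
  2-simplices (1): RTU

so the chain groups are C_0 ≅ Z^6, C_1 ≅ Z^7, C_2 ≅ Z^1.

∂_1: C_1 → C_0 is given by ∂[p,q] = [q] − [p]. For instance
  ∂RT = T − R.
The 6×7 boundary matrix has rank 5 and Smith normal form diag(1,1,1,1,1).

The boundary map ∂_2: C_2 → C_1 acts by ∂[p,q,r] = [q,r] − [p,r] + [p,q]. For instance
  ∂RTU = TU − RU + RT.
This gives a 7×1 integer matrix of rank 1; reducing to Smith normal form yields diagonal entries (1).

From H_k ≅ ker(∂_k) / im(∂_{k+1}) we obtain:

  H_0: rank C_0 − rank ∂_1 = 6 − 5 = 1, and the invariant factors of ∂_1 are all 1, so H_0 = Z.
  H_1: rank ker ∂_1 − rank ∂_2 = (7 − 5) − 1 = 1, and the invariant factors of ∂_2 are all 1, so H_1 = Z.
  H_2: rank ker ∂_2 − rank ∂_3 = (1 − 1) − 0 = 0, and there is no ∂_3, so H_2 = 0.

As a check, the Euler characteristic is 6 − 7 + 1 = 0, which agrees with 1 − 1 + 0 = 0.

Hence the Betti numbers are b_0 = 1, b_1 = 1, b_2 = 0.

b_0 = 1, b_1 = 1, b_2 = 0.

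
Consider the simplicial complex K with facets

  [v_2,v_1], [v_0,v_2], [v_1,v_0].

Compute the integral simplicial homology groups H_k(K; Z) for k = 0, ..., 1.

Order the vertices as v_0 < v_1 < v_2. Listing each simplex with vertices in this order, K has dimension 1 with simplices:

  0-simplices (3): [v_0], [v_1], [v_2]
  1-simplices (3): [v_0,v_1], [v_0,v_2], [v_1,v_2]

Hence C_0 ≅ Z^3, C_1 ≅ Z^3.

Boundary ∂_1: C_1 → C_0 maps an edge to its endpoints' difference, ∂[p,q] = q − p. For instance
  ∂[v_1,v_2] = [v_2] − [v_1].
The 3×3 boundary matrix has rank 2 and Smith normal form diag(1,1).

From H_k ≅ ker(∂_k) / im(∂_{k+1}) we obtain:

  H_0: rank C_0 − rank ∂_1 = 3 − 2 = 1, and the invariant factors of ∂_1 are all 1, so H_0 ≅ Z.
  H_1: rank ker ∂_1 − rank ∂_2 = (3 − 2) − 0 = 1, and there is no ∂_2, so H_1 ≅ Z.

H_0 = Z,  H_1 = Z.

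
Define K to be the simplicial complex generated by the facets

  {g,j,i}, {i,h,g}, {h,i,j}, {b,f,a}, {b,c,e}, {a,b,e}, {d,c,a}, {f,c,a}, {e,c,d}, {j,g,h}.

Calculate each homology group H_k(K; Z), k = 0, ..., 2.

Fix the vertex order a < b < c < d < e < f < g < h < i < j and write every simplex with vertices in increasing order. Then dim K = 2 and the simplices of K are:

  0-simplices (10): a, b, c, d, e, f, g, h, i, j
  1-simplices (18): ab, ac, ad, ae, af, bc, be, bf, cd, ce, cf, de, gh, gi, gj, hi, hj, ij
  2-simplices (10): abe, abf, acd, acf, bce, cde, ghi, ghj, gij, hij

Hence C_0 ≅ Z^10, C_1 ≅ Z^18, C_2 ≅ Z^10.

The boundary map ∂_1: C_1 → C_0 maps an edge to its endpoints' difference, ∂[p,q] = q − p. For instance
  ∂cd = d − c.
As a 10×18 matrix over Z this has rank 8, with invariant factors (1,1,1,1,1,1,1,1).

The boundary map ∂_2: C_2 → C_1 maps a triangle to the signed sum of its edges. For instance
  ∂gij = ij − gj + gi,
  ∂abf = bf − af + ab.
The 18×10 boundary matrix has rank 9 and Smith normal form diag(1,1,1,1,1,1,1,1,1).

From H_k ≅ ker(∂_k) / im(∂_{k+1}) we obtain:

  H_0: rank C_0 − rank ∂_1 = 10 − 8 = 2, and the invariant factors of ∂_1 are all 1, so H_0 = Z^2.
  H_1: rank ker ∂_1 − rank ∂_2 = (18 − 8) − 9 = 1, and the invariant factors of ∂_2 are all 1, so H_1 = Z.
  H_2: rank ker ∂_2 − rank ∂_3 = (10 − 9) − 0 = 1, and there is no ∂_3, so H_2 = Z.

(K is a triangulation of the disjoint union of the 2-sphere S^2 and the cylinder S^1 x I.)

H_0 ≅ Z^2,  H_1 ≅ Z,  H_2 ≅ Z.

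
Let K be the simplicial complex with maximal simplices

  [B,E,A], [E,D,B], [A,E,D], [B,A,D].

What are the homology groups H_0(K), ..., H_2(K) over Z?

H_0 = Z,  H_1 = 0,  H_2 = Z.

Order the vertices as A < B < D < E. Listing each simplex with vertices in this order, K has dimension 2 with simplices:

  0-simplices (4): A, B, D, E
  1-simplices (6): AB, AD, AE, BD, BE, DE
  2-simplices (4): ABD, ABE, ADE, BDE

giving chain groups C_0 ≅ Z^4, C_1 ≅ Z^6, C_2 ≅ Z^4.

The boundary map ∂_1: C_1 → C_0 is given by ∂[p,q] = [q] − [p].
The 4×6 boundary matrix has rank 3 and Smith normal form diag(1,1,1).

∂_2: C_2 → C_1 sends each 2-simplex [p,q,r] to [q,r] − [p,r] + [p,q]. For instance
  ∂ABE = BE − AE + AB,
  ∂ADE = DE − AE + AD.
This gives a 6×4 integer matrix of rank 3; reducing to Smith normal form yields diagonal entries (1,1,1).

Now H_k = ker ∂_k / im ∂_{k+1}, so:

  H_0: rank C_0 − rank ∂_1 = 4 − 3 = 1, and the invariant factors of ∂_1 are all 1, so H_0 ≅ Z.
  H_1: rank ker ∂_1 − rank ∂_2 = (6 − 3) − 3 = 0, and the invariant factors of ∂_2 are all 1, so H_1 ≅ 0.
  H_2: rank ker ∂_2 − rank ∂_3 = (4 − 3) − 0 = 1, and there is no ∂_3, so H_2 ≅ Z.

As a check, the Euler characteristic is 4 − 6 + 4 = 2, which agrees with 1 − 0 + 1 = 2.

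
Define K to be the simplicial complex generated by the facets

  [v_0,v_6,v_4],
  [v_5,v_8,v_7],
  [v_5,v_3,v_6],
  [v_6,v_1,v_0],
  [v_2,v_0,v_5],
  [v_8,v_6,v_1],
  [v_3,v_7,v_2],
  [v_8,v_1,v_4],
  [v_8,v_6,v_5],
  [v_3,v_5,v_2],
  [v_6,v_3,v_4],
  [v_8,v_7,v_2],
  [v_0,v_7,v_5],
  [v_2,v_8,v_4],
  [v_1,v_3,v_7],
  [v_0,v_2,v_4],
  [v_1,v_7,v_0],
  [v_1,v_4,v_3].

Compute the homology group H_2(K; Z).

Take the total order v_0 < v_1 < v_2 < v_3 < v_4 < v_5 < v_6 < v_7 < v_8 on the vertex set. Then K (dimension 2) consists of the simplices:

  0-simplices (9): [v_0], [v_1], [v_2], [v_3], [v_4], [v_5], [v_6], [v_7], [v_8]
  1-simplices (27): (27 of them)
  2-simplices (18): (18 of them)

so the chain groups are C_0 ≅ Z^9, C_1 ≅ Z^27, C_2 ≅ Z^18.

∂_1: C_1 → C_0 is given by ∂[p,q] = [q] − [p]. For instance
  ∂[v_3,v_6] = [v_6] − [v_3].
This gives a 9×27 integer matrix of rank 8; reducing to Smith normal form yields diagonal entries (1,1,1,1,1,1,1,1).

∂_2: C_2 → C_1 maps a triangle to the signed sum of its edges. For instance
  ∂[v_0,v_2,v_4] = [v_2,v_4] − [v_0,v_4] + [v_0,v_2],
  ∂[v_5,v_6,v_8] = [v_6,v_8] − [v_5,v_8] + [v_5,v_6].
The resulting 27×18 matrix has rank 18, and its Smith normal form has invariant factors (1,1,1,1,1,1,1,1,1,1,1,1,1,1,1,1,1,2).

Now H_k = ker ∂_k / im ∂_{k+1}, so:

  H_2: rank ker ∂_2 − rank ∂_3 = (18 − 18) − 0 = 0, and there is no ∂_3, so H_2 = 0.

(K is a triangulation of the Klein bottle.)

H_2 = 0.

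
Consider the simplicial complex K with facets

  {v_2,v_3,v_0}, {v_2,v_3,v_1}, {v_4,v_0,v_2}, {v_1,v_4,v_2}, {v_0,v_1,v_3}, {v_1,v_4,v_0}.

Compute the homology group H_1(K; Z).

H_1 ≅ 0.

We work with the vertex ordering v_0 < v_1 < v_2 < v_3 < v_4. The simplices of K, each written with vertices in increasing order, are:

  0-simplices (5): [v_0], [v_1], [v_2], [v_3], [v_4]
  1-simplices (9): [v_0,v_1], [v_0,v_2], [v_0,v_3], [v_0,v_4], [v_1,v_2], [v_1,v_3], [v_1,v_4], [v_2,v_3], [v_2,v_4]
  2-simplices (6): [v_0,v_1,v_3], [v_0,v_1,v_4], [v_0,v_2,v_3], [v_0,v_2,v_4], [v_1,v_2,v_3], [v_1,v_2,v_4]

so the chain groups are C_0 ≅ Z^5, C_1 ≅ Z^9, C_2 ≅ Z^6.

∂_1: C_1 → C_0 maps an edge to its endpoints' difference, ∂[p,q] = q − p.
The resulting 5×9 matrix has rank 4, and its Smith normal form has invariant factors (1,1,1,1).

∂_2: C_2 → C_1 maps a triangle to the signed sum of its edges. For instance
  ∂[v_0,v_2,v_4] = [v_2,v_4] − [v_0,v_4] + [v_0,v_2],
  ∂[v_0,v_2,v_3] = [v_2,v_3] − [v_0,v_3] + [v_0,v_2].
The 9×6 boundary matrix has rank 5 and Smith normal form diag(1,1,1,1,1).

From H_k ≅ ker(∂_k) / im(∂_{k+1}) we obtain:

  H_1: rank ker ∂_1 − rank ∂_2 = (9 − 4) − 5 = 0, and the invariant factors of ∂_2 are all 1, so H_1 = 0.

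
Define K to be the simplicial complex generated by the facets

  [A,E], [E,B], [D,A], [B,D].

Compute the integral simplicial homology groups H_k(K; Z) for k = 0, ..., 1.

Fix the vertex order A < B < D < E and write every simplex with vertices in increasing order. Then dim K = 1 and the simplices of K are:

  0-simplices (4): A, B, D, E
  1-simplices (4): AD, AE, BD, BE

so the chain groups are C_0 ≅ Z^4, C_1 ≅ Z^4.

Boundary ∂_1: C_1 → C_0 is given by ∂[p,q] = [q] − [p].
The resulting 4×4 matrix has rank 3, and its Smith normal form has invariant factors (1,1,1).

From H_k ≅ ker(∂_k) / im(∂_{k+1}) we obtain:

  H_0: rank C_0 − rank ∂_1 = 4 − 3 = 1, and the invariant factors of ∂_1 are all 1, so H_0 = Z.
  H_1: rank ker ∂_1 − rank ∂_2 = (4 − 3) − 0 = 1, and there is no ∂_2, so H_1 = Z.

(K is a triangulation of the circle S^1.)

H_0 = Z,  H_1 = Z.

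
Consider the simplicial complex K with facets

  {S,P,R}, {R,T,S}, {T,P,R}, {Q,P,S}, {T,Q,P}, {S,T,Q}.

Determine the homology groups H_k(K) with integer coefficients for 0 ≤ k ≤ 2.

H_0 = Z,  H_1 = 0,  H_2 = Z.

We work with the vertex ordering P < Q < R < S < T. The simplices of K, each written with vertices in increasing order, are:

  0-simplices (5): P, Q, R, S, T
  1-simplices (9): PQ, PR, PS, PT, QS, QT, RS, RT, ST
  2-simplices (6): PQS, PQT, PRS, PRT, QST, RST

Hence C_0 ≅ Z^5, C_1 ≅ Z^9, C_2 ≅ Z^6.

∂_1: C_1 → C_0 sends each edge [p,q] (with p < q) to q − p.
The resulting 5×9 matrix has rank 4, and its Smith normal form has invariant factors (1,1,1,1).

∂_2: C_2 → C_1 sends each 2-simplex [p,q,r] to [q,r] − [p,r] + [p,q]. For instance
  ∂PRS = RS − PS + PR,
  ∂PQT = QT − PT + PQ.
This gives a 9×6 integer matrix of rank 5; reducing to Smith normal form yields diagonal entries (1,1,1,1,1).

Computing H_k = (kernel of ∂_k) / (image of ∂_{k+1}):

  H_0: rank C_0 − rank ∂_1 = 5 − 4 = 1, and the invariant factors of ∂_1 are all 1, so H_0 ≅ Z.
  H_1: rank ker ∂_1 − rank ∂_2 = (9 − 4) − 5 = 0, and the invariant factors of ∂_2 are all 1, so H_1 ≅ 0.
  H_2: rank ker ∂_2 − rank ∂_3 = (6 − 5) − 0 = 1, and there is no ∂_3, so H_2 ≅ Z.

As a check, the Euler characteristic is 5 − 9 + 6 = 2, which agrees with 1 − 0 + 1 = 2.
(K is a triangulation of the 2-sphere S^2.)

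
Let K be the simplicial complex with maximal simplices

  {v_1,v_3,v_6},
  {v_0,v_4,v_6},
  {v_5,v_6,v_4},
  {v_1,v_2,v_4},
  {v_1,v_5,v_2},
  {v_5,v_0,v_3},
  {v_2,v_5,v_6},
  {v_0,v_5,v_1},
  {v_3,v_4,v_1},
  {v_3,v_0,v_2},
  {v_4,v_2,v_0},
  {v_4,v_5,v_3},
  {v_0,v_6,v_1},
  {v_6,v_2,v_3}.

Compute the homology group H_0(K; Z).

H_0 = Z.

We work with the vertex ordering v_0 < v_1 < v_2 < v_3 < v_4 < v_5 < v_6. The simplices of K, each written with vertices in increasing order, are:

  0-simplices (7): [v_0], [v_1], [v_2], [v_3], [v_4], [v_5], [v_6]
  1-simplices (21): (21 of them)
  2-simplices (14): (14 of them)

Hence C_0 ≅ Z^7, C_1 ≅ Z^21, C_2 ≅ Z^14.

Boundary ∂_1: C_1 → C_0 maps an edge to its endpoints' difference, ∂[p,q] = q − p. For instance
  ∂[v_0,v_3] = [v_3] − [v_0].
The 7×21 boundary matrix has rank 6 and Smith normal form diag(1,1,1,1,1,1).

Boundary ∂_2: C_2 → C_1 maps a triangle to the signed sum of its edges. For instance
  ∂[v_4,v_5,v_6] = [v_5,v_6] − [v_4,v_6] + [v_4,v_5],
  ∂[v_1,v_2,v_5] = [v_2,v_5] − [v_1,v_5] + [v_1,v_2].
The 21×14 boundary matrix has rank 13 and Smith normal form diag(1,1,1,1,1,1,1,1,1,1,1,1,1).

Now H_k = ker ∂_k / im ∂_{k+1}, so:

  H_0: rank C_0 − rank ∂_1 = 7 − 6 = 1, and the invariant factors of ∂_1 are all 1, so H_0 = Z.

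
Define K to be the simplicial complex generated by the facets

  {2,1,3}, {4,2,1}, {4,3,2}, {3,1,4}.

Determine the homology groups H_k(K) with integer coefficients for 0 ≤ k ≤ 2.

H_0 = Z,  H_1 = 0,  H_2 = Z.

Fix the vertex order 1 < 2 < 3 < 4 and write every simplex with vertices in increasing order. Then dim K = 2 and the simplices of K are:

  0-simplices (4): [1], [2], [3], [4]
  1-simplices (6): [1,2], [1,3], [1,4], [2,3], [2,4], [3,4]
  2-simplices (4): [1,2,3], [1,2,4], [1,3,4], [2,3,4]

so the chain groups are C_0 ≅ Z^4, C_1 ≅ Z^6, C_2 ≅ Z^4.

The boundary map ∂_1: C_1 → C_0 is given by ∂[p,q] = [q] − [p].
This gives a 4×6 integer matrix of rank 3; reducing to Smith normal form yields diagonal entries (1,1,1).

∂_2: C_2 → C_1 acts by ∂[p,q,r] = [q,r] − [p,r] + [p,q]. For instance
  ∂[2,3,4] = [3,4] − [2,4] + [2,3],
  ∂[1,3,4] = [3,4] − [1,4] + [1,3].
The 6×4 boundary matrix has rank 3 and Smith normal form diag(1,1,1).

Reading off H_k = ker ∂_k / im ∂_{k+1}:

  H_0: rank C_0 − rank ∂_1 = 4 − 3 = 1, and the invariant factors of ∂_1 are all 1, so H_0 = Z.
  H_1: rank ker ∂_1 − rank ∂_2 = (6 − 3) − 3 = 0, and the invariant factors of ∂_2 are all 1, so H_1 = 0.
  H_2: rank ker ∂_2 − rank ∂_3 = (4 − 3) − 0 = 1, and there is no ∂_3, so H_2 = Z.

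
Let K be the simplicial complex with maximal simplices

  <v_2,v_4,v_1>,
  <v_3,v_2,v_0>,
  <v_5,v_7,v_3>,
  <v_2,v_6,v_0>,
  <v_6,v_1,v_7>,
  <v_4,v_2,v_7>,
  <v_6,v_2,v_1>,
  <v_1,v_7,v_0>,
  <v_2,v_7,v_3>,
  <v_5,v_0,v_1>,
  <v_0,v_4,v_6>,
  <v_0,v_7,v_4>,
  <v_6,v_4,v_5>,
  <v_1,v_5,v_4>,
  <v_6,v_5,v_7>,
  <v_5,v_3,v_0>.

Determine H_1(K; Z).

Order the vertices as v_0 < v_1 < v_2 < v_3 < v_4 < v_5 < v_6 < v_7. Listing each simplex with vertices in this order, K has dimension 2 with simplices:

  0-simplices (8): [v_0], [v_1], [v_2], [v_3], [v_4], [v_5], [v_6], [v_7]
  1-simplices (24): (24 of them)
  2-simplices (16): (16 of them)

so the chain groups are C_0 ≅ Z^8, C_1 ≅ Z^24, C_2 ≅ Z^16.

Boundary ∂_1: C_1 → C_0 is given by ∂[p,q] = [q] − [p].
The resulting 8×24 matrix has rank 7, and its Smith normal form has invariant factors (1,1,1,1,1,1,1).

Boundary ∂_2: C_2 → C_1 acts by ∂[p,q,r] = [q,r] − [p,r] + [p,q]. For instance
  ∂[v_0,v_4,v_7] = [v_4,v_7] − [v_0,v_7] + [v_0,v_4],
  ∂[v_4,v_5,v_6] = [v_5,v_6] − [v_4,v_6] + [v_4,v_5].
The 24×16 boundary matrix has rank 15 and Smith normal form diag(1,1,1,1,1,1,1,1,1,1,1,1,1,1,1).

Now H_k = ker ∂_k / im ∂_{k+1}, so:

  H_1: rank ker ∂_1 − rank ∂_2 = (24 − 7) − 15 = 2, and the invariant factors of ∂_2 are all 1, so H_1 = Z^2.

H_1 = Z^2.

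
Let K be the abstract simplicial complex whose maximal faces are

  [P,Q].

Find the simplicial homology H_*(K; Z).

We work with the vertex ordering P < Q. The simplices of K, each written with vertices in increasing order, are:

  0-simplices (2): P, Q
  1-simplices (1): PQ

so the chain groups are C_0 ≅ Z^2, C_1 ≅ Z^1.

The boundary map ∂_1: C_1 → C_0 maps an edge to its endpoints' difference, ∂[p,q] = q − p. For instance
  ∂PQ = Q − P.
As a 2×1 matrix over Z this has rank 1, with invariant factors (1).

Computing H_k = (kernel of ∂_k) / (image of ∂_{k+1}):

  H_0: rank C_0 − rank ∂_1 = 2 − 1 = 1, and the invariant factors of ∂_1 are all 1, so H_0 ≅ Z.
  H_1: rank ker ∂_1 − rank ∂_2 = (1 − 1) − 0 = 0, and there is no ∂_2, so H_1 ≅ 0.

H_0 = Z,  H_1 = 0.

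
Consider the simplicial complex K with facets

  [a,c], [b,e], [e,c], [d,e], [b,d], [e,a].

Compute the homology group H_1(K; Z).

H_1 = Z^2.

K has 5 vertices, 6 edges.
rank ∂_1 = 4, rank ∂_2 = 0 ⇒ b_1 = 6 − 4 − 0 = 2. So H_1 = Z^2.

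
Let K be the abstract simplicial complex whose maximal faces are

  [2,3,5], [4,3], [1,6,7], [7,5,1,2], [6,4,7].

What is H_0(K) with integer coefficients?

H_0 ≅ Z.

K has 7 vertices, 13 edges, 7 triangles, 1 3-simplex.
rank ∂_0 = 0, rank ∂_1 = 6 ⇒ b_0 = 7 − 0 − 6 = 1; all invariant factors of ∂_1 are 1 so no torsion. So H_0 = Z.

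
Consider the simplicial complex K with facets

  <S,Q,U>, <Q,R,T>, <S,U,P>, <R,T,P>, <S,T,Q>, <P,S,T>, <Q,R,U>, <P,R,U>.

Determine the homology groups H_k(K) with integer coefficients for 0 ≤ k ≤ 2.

Order the vertices as P < Q < R < S < T < U. Listing each simplex with vertices in this order, K has dimension 2 with simplices:

  0-simplices (6): P, Q, R, S, T, U
  1-simplices (12): PR, PS, PT, PU, QR, QS, QT, QU, RT, RU, ST, SU
  2-simplices (8): PRT, PRU, PST, PSU, QRT, QRU, QST, QSU

so the chain groups are C_0 ≅ Z^6, C_1 ≅ Z^12, C_2 ≅ Z^8.

Boundary ∂_1: C_1 → C_0 is given by ∂[p,q] = [q] − [p].
The resulting 6×12 matrix has rank 5, and its Smith normal form has invariant factors (1,1,1,1,1).

∂_2: C_2 → C_1 sends each 2-simplex [p,q,r] to [q,r] − [p,r] + [p,q]. For instance
  ∂QSU = SU − QU + QS,
  ∂PSU = SU − PU + PS.
As a 12×8 matrix over Z this has rank 7, with invariant factors (1,1,1,1,1,1,1).

From H_k ≅ ker(∂_k) / im(∂_{k+1}) we obtain:

  H_0: rank C_0 − rank ∂_1 = 6 − 5 = 1, and the invariant factors of ∂_1 are all 1, so H_0 ≅ Z.
  H_1: rank ker ∂_1 − rank ∂_2 = (12 − 5) − 7 = 0, and the invariant factors of ∂_2 are all 1, so H_1 ≅ 0.
  H_2: rank ker ∂_2 − rank ∂_3 = (8 − 7) − 0 = 1, and there is no ∂_3, so H_2 ≅ Z.

H_0 ≅ Z,  H_1 = 0,  H_2 ≅ Z.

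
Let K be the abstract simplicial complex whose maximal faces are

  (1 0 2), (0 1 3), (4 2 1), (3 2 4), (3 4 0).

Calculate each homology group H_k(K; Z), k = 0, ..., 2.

H_0 = Z,  H_1 = Z,  H_2 = 0.

Take the total order 0 < 1 < 2 < 3 < 4 on the vertex set. Then K (dimension 2) consists of the simplices:

  0-simplices (5): [0], [1], [2], [3], [4]
  1-simplices (10): [0,1], [0,2], [0,3], [0,4], [1,2], [1,3], [1,4], [2,3], [2,4], [3,4]
  2-simplices (5): [0,1,2], [0,1,3], [0,3,4], [1,2,4], [2,3,4]

so the chain groups are C_0 ≅ Z^5, C_1 ≅ Z^10, C_2 ≅ Z^5.

∂_1: C_1 → C_0 is given by ∂[p,q] = [q] − [p]. For instance
  ∂[0,2] = [2] − [0].
As a 5×10 matrix over Z this has rank 4, with invariant factors (1,1,1,1).

Boundary ∂_2: C_2 → C_1 maps a triangle to the signed sum of its edges. For instance
  ∂[1,2,4] = [2,4] − [1,4] + [1,2],
  ∂[0,3,4] = [3,4] − [0,4] + [0,3].
As a 10×5 matrix over Z this has rank 5, with invariant factors (1,1,1,1,1).

Computing H_k = (kernel of ∂_k) / (image of ∂_{k+1}):

  H_0: rank C_0 − rank ∂_1 = 5 − 4 = 1, and the invariant factors of ∂_1 are all 1, so H_0 = Z.
  H_1: rank ker ∂_1 − rank ∂_2 = (10 − 4) − 5 = 1, and the invariant factors of ∂_2 are all 1, so H_1 = Z.
  H_2: rank ker ∂_2 − rank ∂_3 = (5 − 5) − 0 = 0, and there is no ∂_3, so H_2 = 0.

As a check, the Euler characteristic is 5 − 10 + 5 = 0, which agrees with 1 − 1 + 0 = 0.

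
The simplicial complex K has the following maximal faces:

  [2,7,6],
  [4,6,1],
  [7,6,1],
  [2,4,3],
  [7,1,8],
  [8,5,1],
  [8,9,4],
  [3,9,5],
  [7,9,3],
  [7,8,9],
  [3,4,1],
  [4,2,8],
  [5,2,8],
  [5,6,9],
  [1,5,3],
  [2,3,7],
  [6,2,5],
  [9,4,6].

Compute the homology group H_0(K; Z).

H_0 ≅ Z.

Take the total order 1 < 2 < 3 < 4 < 5 < 6 < 7 < 8 < 9 on the vertex set. Then K (dimension 2) consists of the simplices:

  0-simplices (9): [1], [2], [3], [4], [5], [6], [7], [8], [9]
  1-simplices (27): (27 of them)
  2-simplices (18): [1,3,4], [1,3,5], [1,4,6], [1,5,8], [1,6,7], [1,7,8], [2,3,4], [2,3,7], [2,4,8], [2,5,6], [2,5,8], [2,6,7], [3,5,9], [3,7,9], [4,6,9], [4,8,9], [5,6,9], [7,8,9]

so the chain groups are C_0 ≅ Z^9, C_1 ≅ Z^27, C_2 ≅ Z^18.

The boundary map ∂_1: C_1 → C_0 maps an edge to its endpoints' difference, ∂[p,q] = q − p.
As a 9×27 matrix over Z this has rank 8, with invariant factors (1,1,1,1,1,1,1,1).

∂_2: C_2 → C_1 sends each 2-simplex [p,q,r] to [q,r] − [p,r] + [p,q]. For instance
  ∂[2,4,8] = [4,8] − [2,8] + [2,4],
  ∂[1,7,8] = [7,8] − [1,8] + [1,7].
As a 27×18 matrix over Z this has rank 17, with invariant factors (1,1,1,1,1,1,1,1,1,1,1,1,1,1,1,1,1).

Reading off H_k = ker ∂_k / im ∂_{k+1}:

  H_0: rank C_0 − rank ∂_1 = 9 − 8 = 1, and the invariant factors of ∂_1 are all 1, so H_0 = Z.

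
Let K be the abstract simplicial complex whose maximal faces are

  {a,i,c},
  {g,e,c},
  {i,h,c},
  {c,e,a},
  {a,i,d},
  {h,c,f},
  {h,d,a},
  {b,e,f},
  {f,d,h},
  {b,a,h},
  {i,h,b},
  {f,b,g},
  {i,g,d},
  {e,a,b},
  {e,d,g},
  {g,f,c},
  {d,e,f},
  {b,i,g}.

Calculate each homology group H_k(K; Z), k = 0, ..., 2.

Order the vertices as a < b < c < d < e < f < g < h < i. Listing each simplex with vertices in this order, K has dimension 2 with simplices:

  0-simplices (9): a, b, c, d, e, f, g, h, i
  1-simplices (27): ab, ac, ad, ae, ah, ai, be, bf, bg, bh, bi, ce, cf, cg, ch, ci, de, df, dg, dh, di, ef, eg, fg, fh, gi, hi
  2-simplices (18): abe, abh, ace, aci, adh, adi, bef, bfg, bgi, bhi, ceg, cfg, cfh, chi, def, deg, dfh, dgi

giving chain groups C_0 ≅ Z^9, C_1 ≅ Z^27, C_2 ≅ Z^18.

The boundary map ∂_1: C_1 → C_0 maps an edge to its endpoints' difference, ∂[p,q] = q − p. For instance
  ∂gi = i − g.
The 9×27 boundary matrix has rank 8 and Smith normal form diag(1,1,1,1,1,1,1,1).

Boundary ∂_2: C_2 → C_1 acts by ∂[p,q,r] = [q,r] − [p,r] + [p,q]. For instance
  ∂bhi = hi − bi + bh,
  ∂bef = ef − bf + be.
As a 27×18 matrix over Z this has rank 18, with invariant factors (1,1,1,1,1,1,1,1,1,1,1,1,1,1,1,1,1,2).

From H_k ≅ ker(∂_k) / im(∂_{k+1}) we obtain:

  H_0: rank C_0 − rank ∂_1 = 9 − 8 = 1, and the invariant factors of ∂_1 are all 1, so H_0 ≅ Z.
  H_1: rank ker ∂_1 − rank ∂_2 = (27 − 8) − 18 = 1, and ∂_2 has invariant factor 2 > 1, so H_1 ≅ Z ⊕ Z/2.
  H_2: rank ker ∂_2 − rank ∂_3 = (18 − 18) − 0 = 0, and there is no ∂_3, so H_2 ≅ 0.

(K is a triangulation of the Klein bottle.)

H_0 = Z,  H_1 = Z ⊕ Z/2,  H_2 = 0.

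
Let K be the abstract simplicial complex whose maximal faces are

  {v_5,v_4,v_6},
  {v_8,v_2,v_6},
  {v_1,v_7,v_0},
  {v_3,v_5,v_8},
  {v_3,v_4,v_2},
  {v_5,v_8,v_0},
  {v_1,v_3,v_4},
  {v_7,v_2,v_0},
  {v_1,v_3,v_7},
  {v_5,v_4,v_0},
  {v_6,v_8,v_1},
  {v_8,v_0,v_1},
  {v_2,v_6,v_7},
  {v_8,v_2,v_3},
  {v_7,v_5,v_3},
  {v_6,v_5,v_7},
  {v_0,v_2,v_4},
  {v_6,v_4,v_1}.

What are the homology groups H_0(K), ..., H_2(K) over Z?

Fix the vertex order v_0 < v_1 < v_2 < v_3 < v_4 < v_5 < v_6 < v_7 < v_8 and write every simplex with vertices in increasing order. Then dim K = 2 and the simplices of K are:

  0-simplices (9): [v_0], [v_1], [v_2], [v_3], [v_4], [v_5], [v_6], [v_7], [v_8]
  1-simplices (27): (27 of them)
  2-simplices (18): (18 of them)

Hence C_0 ≅ Z^9, C_1 ≅ Z^27, C_2 ≅ Z^18.

Boundary ∂_1: C_1 → C_0 sends each edge [p,q] (with p < q) to q − p. For instance
  ∂[v_0,v_5] = [v_5] − [v_0].
This gives a 9×27 integer matrix of rank 8; reducing to Smith normal form yields diagonal entries (1,1,1,1,1,1,1,1).

Boundary ∂_2: C_2 → C_1 acts by ∂[p,q,r] = [q,r] − [p,r] + [p,q]. For instance
  ∂[v_2,v_3,v_8] = [v_3,v_8] − [v_2,v_8] + [v_2,v_3],
  ∂[v_5,v_6,v_7] = [v_6,v_7] − [v_5,v_7] + [v_5,v_6].
The 27×18 boundary matrix has rank 17 and Smith normal form diag(1,1,1,1,1,1,1,1,1,1,1,1,1,1,1,1,1).

Now H_k = ker ∂_k / im ∂_{k+1}, so:

  H_0: rank C_0 − rank ∂_1 = 9 − 8 = 1, and the invariant factors of ∂_1 are all 1, so H_0 ≅ Z.
  H_1: rank ker ∂_1 − rank ∂_2 = (27 − 8) − 17 = 2, and the invariant factors of ∂_2 are all 1, so H_1 ≅ Z^2.
  H_2: rank ker ∂_2 − rank ∂_3 = (18 − 17) − 0 = 1, and there is no ∂_3, so H_2 ≅ Z.

As a check, the Euler characteristic is 9 − 27 + 18 = 0, which agrees with 1 − 2 + 1 = 0.
(K is a triangulation of the torus T^2.)

H_0 = Z,  H_1 = Z^2,  H_2 = Z.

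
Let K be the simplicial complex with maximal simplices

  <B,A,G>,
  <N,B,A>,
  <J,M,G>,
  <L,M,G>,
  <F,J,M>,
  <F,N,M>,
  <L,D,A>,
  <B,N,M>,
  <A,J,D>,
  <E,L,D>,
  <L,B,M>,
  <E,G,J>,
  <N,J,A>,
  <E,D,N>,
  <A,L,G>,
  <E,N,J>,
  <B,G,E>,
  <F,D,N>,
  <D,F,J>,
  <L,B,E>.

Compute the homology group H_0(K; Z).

H_0 = Z.

Order the vertices as A < B < D < E < F < G < J < L < M < N. Listing each simplex with vertices in this order, K has dimension 2 with simplices:

  0-simplices (10): A, B, D, E, F, G, J, L, M, N
  1-simplices (30): AB, AD, AG, AJ, AL, AN, BE, BG, BL, BM, BN, DE, DF, DJ, DL, DN, EG, EJ, EL, EN, FJ, FM, FN, GJ, GL, GM, JM, JN, LM, MN
  2-simplices (20): ABG, ABN, ADJ, ADL, AGL, AJN, BEG, BEL, BLM, BMN, DEL, DEN, DFJ, DFN, EGJ, EJN, FJM, FMN, GJM, GLM

Hence C_0 ≅ Z^10, C_1 ≅ Z^30, C_2 ≅ Z^20.

The boundary map ∂_1: C_1 → C_0 maps an edge to its endpoints' difference, ∂[p,q] = q − p.
As a 10×30 matrix over Z this has rank 9, with invariant factors (1,1,1,1,1,1,1,1,1).

Boundary ∂_2: C_2 → C_1 maps a triangle to the signed sum of its edges. For instance
  ∂GJM = JM − GM + GJ,
  ∂ABG = BG − AG + AB.
The 30×20 boundary matrix has rank 20 and Smith normal form diag(1,1,1,1,1,1,1,1,1,1,1,1,1,1,1,1,1,1,1,2).

Computing H_k = (kernel of ∂_k) / (image of ∂_{k+1}):

  H_0: rank C_0 − rank ∂_1 = 10 − 9 = 1, and the invariant factors of ∂_1 are all 1, so H_0 = Z.

(K is a triangulation of the Klein bottle.)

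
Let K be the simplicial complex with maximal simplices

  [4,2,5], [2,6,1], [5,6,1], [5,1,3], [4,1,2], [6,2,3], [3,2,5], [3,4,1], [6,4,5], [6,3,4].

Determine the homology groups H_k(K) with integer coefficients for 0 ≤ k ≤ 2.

Take the total order 1 < 2 < 3 < 4 < 5 < 6 on the vertex set. Then K (dimension 2) consists of the simplices:

  0-simplices (6): [1], [2], [3], [4], [5], [6]
  1-simplices (15): [1,2], [1,3], [1,4], [1,5], [1,6], [2,3], [2,4], [2,5], [2,6], [3,4], [3,5], [3,6], [4,5], [4,6], [5,6]
  2-simplices (10): [1,2,4], [1,2,6], [1,3,4], [1,3,5], [1,5,6], [2,3,5], [2,3,6], [2,4,5], [3,4,6], [4,5,6]

so the chain groups are C_0 ≅ Z^6, C_1 ≅ Z^15, C_2 ≅ Z^10.

∂_1: C_1 → C_0 is given by ∂[p,q] = [q] − [p].
As a 6×15 matrix over Z this has rank 5, with invariant factors (1,1,1,1,1).

Boundary ∂_2: C_2 → C_1 acts by ∂[p,q,r] = [q,r] − [p,r] + [p,q]. For instance
  ∂[1,2,6] = [2,6] − [1,6] + [1,2],
  ∂[2,4,5] = [4,5] − [2,5] + [2,4].
The 15×10 boundary matrix has rank 10 and Smith normal form diag(1,1,1,1,1,1,1,1,1,2).

Computing H_k = (kernel of ∂_k) / (image of ∂_{k+1}):

  H_0: rank C_0 − rank ∂_1 = 6 − 5 = 1, and the invariant factors of ∂_1 are all 1, so H_0 = Z.
  H_1: rank ker ∂_1 − rank ∂_2 = (15 − 5) − 10 = 0, and ∂_2 has invariant factor 2 > 1, so H_1 = Z_2.
  H_2: rank ker ∂_2 − rank ∂_3 = (10 − 10) − 0 = 0, and there is no ∂_3, so H_2 = 0.

As a check, the Euler characteristic is 6 − 15 + 10 = 1, which agrees with 1 − 0 + 0 = 1.

H_0 = Z,  H_1 = Z_2,  H_2 = 0.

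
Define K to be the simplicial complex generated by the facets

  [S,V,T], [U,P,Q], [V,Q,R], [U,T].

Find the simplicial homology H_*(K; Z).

K has 7 vertices, 10 edges, 3 triangles.
rank ∂_0 = 0, rank ∂_1 = 6 ⇒ b_0 = 7 − 0 − 6 = 1; all invariant factors of ∂_1 are 1 so no torsion. So H_0 ≅ Z.
rank ∂_1 = 6, rank ∂_2 = 3 ⇒ b_1 = 10 − 6 − 3 = 1; all invariant factors of ∂_2 are 1 so no torsion. So H_1 ≅ Z.
rank ∂_2 = 3, rank ∂_3 = 0 ⇒ b_2 = 3 − 3 − 0 = 0. So H_2 ≅ 0.

H_0 ≅ Z,  H_1 ≅ Z,  H_2 = 0.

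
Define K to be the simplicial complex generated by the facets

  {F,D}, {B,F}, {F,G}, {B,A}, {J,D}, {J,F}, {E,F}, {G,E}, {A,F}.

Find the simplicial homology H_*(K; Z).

H_0 ≅ Z,  H_1 ≅ Z^3.

Take the total order A < B < D < E < F < G < J on the vertex set. Then K (dimension 1) consists of the simplices:

  0-simplices (7): A, B, D, E, F, G, J
  1-simplices (9): AB, AF, BF, DF, DJ, EF, EG, FG, FJ

so the chain groups are C_0 ≅ Z^7, C_1 ≅ Z^9.

Boundary ∂_1: C_1 → C_0 is given by ∂[p,q] = [q] − [p].
The 7×9 boundary matrix has rank 6 and Smith normal form diag(1,1,1,1,1,1).

Reading off H_k = ker ∂_k / im ∂_{k+1}:

  H_0: rank C_0 − rank ∂_1 = 7 − 6 = 1, and the invariant factors of ∂_1 are all 1, so H_0 ≅ Z.
  H_1: rank ker ∂_1 − rank ∂_2 = (9 − 6) − 0 = 3, and there is no ∂_2, so H_1 ≅ Z^3.

As a check, the Euler characteristic is 7 − 9 = -2, which agrees with 1 − 3 = -2.
(K is a triangulation of a wedge of 3 circles.)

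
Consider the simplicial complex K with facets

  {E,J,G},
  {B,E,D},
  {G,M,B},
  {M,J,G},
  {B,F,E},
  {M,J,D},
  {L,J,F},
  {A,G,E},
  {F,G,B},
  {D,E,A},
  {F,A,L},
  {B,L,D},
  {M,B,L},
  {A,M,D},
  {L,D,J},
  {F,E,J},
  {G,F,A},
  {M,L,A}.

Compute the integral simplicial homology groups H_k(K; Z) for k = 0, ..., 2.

H_0 = Z,  H_1 = Z ⊕ Z/2,  H_2 = 0.

Take the total order A < B < D < E < F < G < J < L < M on the vertex set. Then K (dimension 2) consists of the simplices:

  0-simplices (9): A, B, D, E, F, G, J, L, M
  1-simplices (27): AD, AE, AF, AG, AL, AM, BD, BE, BF, BG, BL, BM, DE, DJ, DL, DM, EF, EG, EJ, FG, FJ, FL, GJ, GM, JL, JM, LM
  2-simplices (18): ADE, ADM, AEG, AFG, AFL, ALM, BDE, BDL, BEF, BFG, BGM, BLM, DJL, DJM, EFJ, EGJ, FJL, GJM

giving chain groups C_0 ≅ Z^9, C_1 ≅ Z^27, C_2 ≅ Z^18.

Boundary ∂_1: C_1 → C_0 maps an edge to its endpoints' difference, ∂[p,q] = q − p.
The 9×27 boundary matrix has rank 8 and Smith normal form diag(1,1,1,1,1,1,1,1).

∂_2: C_2 → C_1 sends each 2-simplex [p,q,r] to [q,r] − [p,r] + [p,q]. For instance
  ∂DJL = JL − DL + DJ,
  ∂BDE = DE − BE + BD.
The resulting 27×18 matrix has rank 18, and its Smith normal form has invariant factors (1,1,1,1,1,1,1,1,1,1,1,1,1,1,1,1,1,2).

From H_k ≅ ker(∂_k) / im(∂_{k+1}) we obtain:

  H_0: rank C_0 − rank ∂_1 = 9 − 8 = 1, and the invariant factors of ∂_1 are all 1, so H_0 ≅ Z.
  H_1: rank ker ∂_1 − rank ∂_2 = (27 − 8) − 18 = 1, and ∂_2 has invariant factor 2 > 1, so H_1 ≅ Z ⊕ Z/2.
  H_2: rank ker ∂_2 − rank ∂_3 = (18 − 18) − 0 = 0, and there is no ∂_3, so H_2 ≅ 0.

As a check, the Euler characteristic is 9 − 27 + 18 = 0, which agrees with 1 − 1 + 0 = 0.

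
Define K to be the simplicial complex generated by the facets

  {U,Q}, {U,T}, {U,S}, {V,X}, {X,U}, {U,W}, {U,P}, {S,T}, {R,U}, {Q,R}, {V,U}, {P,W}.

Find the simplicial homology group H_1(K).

H_1 = Z^4.

We work with the vertex ordering P < Q < R < S < T < U < V < W < X. The simplices of K, each written with vertices in increasing order, are:

  0-simplices (9): P, Q, R, S, T, U, V, W, X
  1-simplices (12): PU, PW, QR, QU, RU, ST, SU, TU, UV, UW, UX, VX

Hence C_0 ≅ Z^9, C_1 ≅ Z^12.

∂_1: C_1 → C_0 sends each edge [p,q] (with p < q) to q − p.
The resulting 9×12 matrix has rank 8, and its Smith normal form has invariant factors (1,1,1,1,1,1,1,1).

From H_k ≅ ker(∂_k) / im(∂_{k+1}) we obtain:

  H_1: rank ker ∂_1 − rank ∂_2 = (12 − 8) − 0 = 4, and there is no ∂_2, so H_1 ≅ Z^4.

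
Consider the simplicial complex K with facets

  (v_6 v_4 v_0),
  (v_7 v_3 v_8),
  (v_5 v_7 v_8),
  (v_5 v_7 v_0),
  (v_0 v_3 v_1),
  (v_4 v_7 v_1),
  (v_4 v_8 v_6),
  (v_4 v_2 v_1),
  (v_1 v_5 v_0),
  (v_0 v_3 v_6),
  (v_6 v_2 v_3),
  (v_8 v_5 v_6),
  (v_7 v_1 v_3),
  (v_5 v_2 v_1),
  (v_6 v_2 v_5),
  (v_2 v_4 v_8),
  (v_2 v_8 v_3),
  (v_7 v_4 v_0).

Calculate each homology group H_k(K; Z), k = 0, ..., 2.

We work with the vertex ordering v_0 < v_1 < v_2 < v_3 < v_4 < v_5 < v_6 < v_7 < v_8. The simplices of K, each written with vertices in increasing order, are:

  0-simplices (9): [v_0], [v_1], [v_2], [v_3], [v_4], [v_5], [v_6], [v_7], [v_8]
  1-simplices (27): (27 of them)
  2-simplices (18): (18 of them)

Hence C_0 ≅ Z^9, C_1 ≅ Z^27, C_2 ≅ Z^18.

∂_1: C_1 → C_0 sends each edge [p,q] (with p < q) to q − p.
The resulting 9×27 matrix has rank 8, and its Smith normal form has invariant factors (1,1,1,1,1,1,1,1).

∂_2: C_2 → C_1 acts by ∂[p,q,r] = [q,r] − [p,r] + [p,q]. For instance
  ∂[v_2,v_5,v_6] = [v_5,v_6] − [v_2,v_6] + [v_2,v_5],
  ∂[v_0,v_1,v_3] = [v_1,v_3] − [v_0,v_3] + [v_0,v_1].
The resulting 27×18 matrix has rank 18, and its Smith normal form has invariant factors (1,1,1,1,1,1,1,1,1,1,1,1,1,1,1,1,1,2).

Computing H_k = (kernel of ∂_k) / (image of ∂_{k+1}):

  H_0: rank C_0 − rank ∂_1 = 9 − 8 = 1, and the invariant factors of ∂_1 are all 1, so H_0 ≅ Z.
  H_1: rank ker ∂_1 − rank ∂_2 = (27 − 8) − 18 = 1, and ∂_2 has invariant factor 2 > 1, so H_1 ≅ Z ⊕ Z/2Z.
  H_2: rank ker ∂_2 − rank ∂_3 = (18 − 18) − 0 = 0, and there is no ∂_3, so H_2 ≅ 0.

(K is a triangulation of the Klein bottle.)

H_0 = Z,  H_1 = Z ⊕ Z/2Z,  H_2 = 0.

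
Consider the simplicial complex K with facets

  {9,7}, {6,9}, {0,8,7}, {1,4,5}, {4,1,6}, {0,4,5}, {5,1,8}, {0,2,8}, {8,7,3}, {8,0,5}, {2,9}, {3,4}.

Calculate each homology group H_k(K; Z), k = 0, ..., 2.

Order the vertices as 0 < 1 < 2 < 3 < 4 < 5 < 6 < 7 < 8 < 9. Listing each simplex with vertices in this order, K has dimension 2 with simplices:

  0-simplices (10): [0], [1], [2], [3], [4], [5], [6], [7], [8], [9]
  1-simplices (20): [0,2], [0,4], [0,5], [0,7], [0,8], [1,4], [1,5], [1,6], [1,8], [2,8], [2,9], [3,4], [3,7], [3,8], [4,5], [4,6], [5,8], [6,9], [7,8], [7,9]
  2-simplices (8): [0,2,8], [0,4,5], [0,5,8], [0,7,8], [1,4,5], [1,4,6], [1,5,8], [3,7,8]

giving chain groups C_0 ≅ Z^10, C_1 ≅ Z^20, C_2 ≅ Z^8.

The boundary map ∂_1: C_1 → C_0 maps an edge to its endpoints' difference, ∂[p,q] = q − p.
This gives a 10×20 integer matrix of rank 9; reducing to Smith normal form yields diagonal entries (1,1,1,1,1,1,1,1,1).

Boundary ∂_2: C_2 → C_1 sends each 2-simplex [p,q,r] to [q,r] − [p,r] + [p,q]. For instance
  ∂[0,5,8] = [5,8] − [0,8] + [0,5],
  ∂[0,2,8] = [2,8] − [0,8] + [0,2].
The 20×8 boundary matrix has rank 8 and Smith normal form diag(1,1,1,1,1,1,1,1).

From H_k ≅ ker(∂_k) / im(∂_{k+1}) we obtain:

  H_0: rank C_0 − rank ∂_1 = 10 − 9 = 1, and the invariant factors of ∂_1 are all 1, so H_0 = Z.
  H_1: rank ker ∂_1 − rank ∂_2 = (20 − 9) − 8 = 3, and the invariant factors of ∂_2 are all 1, so H_1 = Z^3.
  H_2: rank ker ∂_2 − rank ∂_3 = (8 − 8) − 0 = 0, and there is no ∂_3, so H_2 = 0.

H_0 ≅ Z,  H_1 ≅ Z^3,  H_2 = 0.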